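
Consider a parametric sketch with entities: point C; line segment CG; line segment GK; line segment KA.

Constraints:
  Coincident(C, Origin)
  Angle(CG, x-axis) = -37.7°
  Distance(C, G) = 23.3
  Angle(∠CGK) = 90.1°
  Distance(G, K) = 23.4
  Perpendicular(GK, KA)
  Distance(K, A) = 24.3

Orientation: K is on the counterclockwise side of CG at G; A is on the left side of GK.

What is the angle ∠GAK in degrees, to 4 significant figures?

43.92°

∠CGK = 90.1°, so GK runs at -37.7° + (180° − 90.1°) = 52.20° from the x-axis; with |GK| = 23.4, K = G + 23.4·(cos 52.20°, sin 52.20°) = (32.78, 4.241). GK is perpendicular to KA; with |KA| = 24.3 on the left of GK, A = K + 24.3·(-0.7902, 0.6129) = (13.58, 19.13). Then cos ∠GAK = AG·AK / (|AG||AK|), giving 43.92°.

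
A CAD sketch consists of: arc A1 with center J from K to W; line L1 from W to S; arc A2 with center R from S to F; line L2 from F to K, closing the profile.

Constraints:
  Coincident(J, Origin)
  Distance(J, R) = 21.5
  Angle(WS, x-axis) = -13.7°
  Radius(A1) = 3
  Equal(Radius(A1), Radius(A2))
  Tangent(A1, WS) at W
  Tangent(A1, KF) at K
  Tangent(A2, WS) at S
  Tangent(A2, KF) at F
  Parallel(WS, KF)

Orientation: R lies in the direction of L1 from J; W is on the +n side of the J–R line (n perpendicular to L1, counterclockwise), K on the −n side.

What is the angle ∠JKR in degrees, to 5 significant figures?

82.057°

The slot axis is L1's direction at -13.7°, so u = (cos -13.7°, sin -13.7°) = (0.97155, -0.23684) and n = (−sin -13.7°, cos -13.7°) = (0.23684, 0.97155). J is at the origin and R lies 21.5 along u from J, so R = 21.5·u = (20.888, -5.0920). Tangency of A1 to both parallel lines with radius 3.0 puts W and K at J ± 3.0·n: W = (0.71051, 2.9146), K = (-0.71051, -2.9146). Then cos ∠JKR = KJ·KR / (|KJ||KR|), giving 82.057°.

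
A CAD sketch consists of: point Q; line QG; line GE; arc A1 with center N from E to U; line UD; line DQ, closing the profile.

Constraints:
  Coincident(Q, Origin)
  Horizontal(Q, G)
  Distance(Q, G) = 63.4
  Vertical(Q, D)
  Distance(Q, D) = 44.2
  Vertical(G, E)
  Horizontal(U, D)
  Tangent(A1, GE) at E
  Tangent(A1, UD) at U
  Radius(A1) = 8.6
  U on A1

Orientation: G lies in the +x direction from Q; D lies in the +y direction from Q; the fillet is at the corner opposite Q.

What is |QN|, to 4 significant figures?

65.35

Q is at the origin; QG is horizontal with |QG| = 63.4 and G on the +x side, so G = (63.40, 0.000). Q and D share the same x with |QD| = 44.2 and D on the +y side, so D = (0.000, 44.20). The virtual corner opposite Q is at (63.40, 44.20). A1 meets GE tangentially, so NE is at right angles to GE and A1 meets UD tangentially, so NU is at right angles to UD, with radius 8.6, so the center N sits 8.6 in from both sides at N = (54.80, 35.60). Then |QN| = |N − Q| = 65.35.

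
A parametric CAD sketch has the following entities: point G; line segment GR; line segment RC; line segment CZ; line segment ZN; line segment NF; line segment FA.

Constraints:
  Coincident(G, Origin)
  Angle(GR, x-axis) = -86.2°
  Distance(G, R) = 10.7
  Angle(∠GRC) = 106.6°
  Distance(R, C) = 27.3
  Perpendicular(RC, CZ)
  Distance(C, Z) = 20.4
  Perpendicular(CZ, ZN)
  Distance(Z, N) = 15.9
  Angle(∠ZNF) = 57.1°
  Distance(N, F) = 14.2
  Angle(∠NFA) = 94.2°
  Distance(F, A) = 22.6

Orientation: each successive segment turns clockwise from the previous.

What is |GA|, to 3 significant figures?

43.0

∠ZNF = 57.1° gives NF at -103° from the x-axis; with |NF| = 14.2, F = (-20.2, -9.39). ∠NFA = 94.2° gives FA at 172° from the x-axis; with |FA| = 22.6, A = (-42.5, -6.13). Then |GA| = |A − G| = 43.0.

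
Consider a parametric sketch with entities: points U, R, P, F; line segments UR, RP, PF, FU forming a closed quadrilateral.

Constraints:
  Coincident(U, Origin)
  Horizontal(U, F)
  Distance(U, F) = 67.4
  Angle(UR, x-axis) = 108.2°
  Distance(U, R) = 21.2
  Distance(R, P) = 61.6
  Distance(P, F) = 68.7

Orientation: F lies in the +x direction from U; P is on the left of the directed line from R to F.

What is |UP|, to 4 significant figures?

73.11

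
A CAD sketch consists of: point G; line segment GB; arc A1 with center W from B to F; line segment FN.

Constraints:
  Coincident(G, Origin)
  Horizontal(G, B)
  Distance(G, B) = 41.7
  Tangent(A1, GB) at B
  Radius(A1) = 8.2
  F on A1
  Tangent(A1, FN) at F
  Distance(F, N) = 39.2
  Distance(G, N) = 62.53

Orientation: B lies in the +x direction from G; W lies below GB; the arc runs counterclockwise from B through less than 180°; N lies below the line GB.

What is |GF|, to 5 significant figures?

34.922

Checks: |WF| = 8.200 ✓; ∠(WF, FN) = 90.00° ✓; |FN| = 39.20 ✓; |GN| = 62.53 ✓.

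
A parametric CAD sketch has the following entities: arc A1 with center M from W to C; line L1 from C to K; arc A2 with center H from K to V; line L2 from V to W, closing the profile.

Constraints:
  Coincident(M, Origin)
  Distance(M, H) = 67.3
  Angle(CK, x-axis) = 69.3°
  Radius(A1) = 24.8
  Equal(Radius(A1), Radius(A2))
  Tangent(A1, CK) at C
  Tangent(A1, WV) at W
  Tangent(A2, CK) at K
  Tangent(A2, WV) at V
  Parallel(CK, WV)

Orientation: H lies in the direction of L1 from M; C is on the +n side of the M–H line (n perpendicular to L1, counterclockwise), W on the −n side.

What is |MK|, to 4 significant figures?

71.72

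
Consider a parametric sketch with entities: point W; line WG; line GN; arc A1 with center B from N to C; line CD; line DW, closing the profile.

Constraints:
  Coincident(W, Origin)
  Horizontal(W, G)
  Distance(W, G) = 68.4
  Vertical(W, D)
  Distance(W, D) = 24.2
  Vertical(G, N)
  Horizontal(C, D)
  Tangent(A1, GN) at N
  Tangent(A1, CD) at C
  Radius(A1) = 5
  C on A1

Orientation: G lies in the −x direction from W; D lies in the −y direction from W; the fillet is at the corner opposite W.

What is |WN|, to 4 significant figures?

71.04

W is at the origin; WG is horizontal with |WG| = 68.4 and G on the −x side, so G = (-68.40, 0.000). WD is vertical with |WD| = 24.2 and D on the −y side, so D = (0.000, -24.20). The virtual corner opposite W is at (-68.40, -24.20). A1 meets GN tangentially, so BN is at right angles to GN and the tangent condition forces BC to be normal to CD, with radius 5.0, so the center B sits 5.0 in from both sides at B = (-63.40, -19.20). That places the tangent points at N = (-68.40, -19.20) on GN and C = (-63.40, -24.20) on CD. Then |WN| = |N − W| = 71.04.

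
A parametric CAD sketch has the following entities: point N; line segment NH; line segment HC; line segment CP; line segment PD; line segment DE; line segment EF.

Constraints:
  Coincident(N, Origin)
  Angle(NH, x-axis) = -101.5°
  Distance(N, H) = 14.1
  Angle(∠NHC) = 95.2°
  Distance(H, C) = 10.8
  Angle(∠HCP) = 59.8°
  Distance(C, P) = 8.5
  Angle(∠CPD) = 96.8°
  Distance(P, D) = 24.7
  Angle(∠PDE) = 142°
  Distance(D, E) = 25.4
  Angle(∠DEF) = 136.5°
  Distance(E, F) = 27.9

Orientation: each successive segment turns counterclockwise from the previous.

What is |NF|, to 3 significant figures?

68.7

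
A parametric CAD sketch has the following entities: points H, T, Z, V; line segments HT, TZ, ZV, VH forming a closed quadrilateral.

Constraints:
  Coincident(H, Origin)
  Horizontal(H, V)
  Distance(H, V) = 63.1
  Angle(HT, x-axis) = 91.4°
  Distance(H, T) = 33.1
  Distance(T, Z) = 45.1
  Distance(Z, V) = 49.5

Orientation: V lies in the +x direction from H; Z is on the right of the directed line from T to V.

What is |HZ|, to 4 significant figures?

17.24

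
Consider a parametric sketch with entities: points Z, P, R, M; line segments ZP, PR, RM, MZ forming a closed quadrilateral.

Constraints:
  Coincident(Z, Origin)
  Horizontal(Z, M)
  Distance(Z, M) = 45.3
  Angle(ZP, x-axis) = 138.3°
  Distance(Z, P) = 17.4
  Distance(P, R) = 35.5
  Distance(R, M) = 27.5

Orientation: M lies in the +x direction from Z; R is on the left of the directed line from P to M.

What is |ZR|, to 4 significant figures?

26.97

Checks: |PR| = 35.50 ✓; |RM| = 27.50 ✓.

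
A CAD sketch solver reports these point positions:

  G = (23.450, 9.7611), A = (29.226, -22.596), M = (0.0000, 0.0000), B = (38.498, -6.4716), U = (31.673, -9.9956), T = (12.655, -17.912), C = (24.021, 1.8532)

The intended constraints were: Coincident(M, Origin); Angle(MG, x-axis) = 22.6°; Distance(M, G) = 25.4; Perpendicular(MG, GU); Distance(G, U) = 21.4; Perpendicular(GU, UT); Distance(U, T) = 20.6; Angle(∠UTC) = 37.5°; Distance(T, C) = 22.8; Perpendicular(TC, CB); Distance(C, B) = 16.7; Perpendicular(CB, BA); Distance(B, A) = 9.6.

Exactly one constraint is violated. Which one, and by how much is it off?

Distance(B, A) = 9.6 — off by 9.00.

M = (0.00, 0.00) ✓; MG at 22.60° ✓; |MG| = 25.40 ✓; ∠(MG, GU) = 90.00° ✓; |GU| = 21.40 ✓; ∠(GU, UT) = 90.00° ✓; |UT| = 20.60 ✓; ∠UTC = 37.50° ✓; |TC| = 22.80 ✓; ∠(TC, CB) = 90.00° ✓; |CB| = 16.70 ✓; ∠(CB, BA) = 90.00° ✓; |BA| = 18.60 ✗.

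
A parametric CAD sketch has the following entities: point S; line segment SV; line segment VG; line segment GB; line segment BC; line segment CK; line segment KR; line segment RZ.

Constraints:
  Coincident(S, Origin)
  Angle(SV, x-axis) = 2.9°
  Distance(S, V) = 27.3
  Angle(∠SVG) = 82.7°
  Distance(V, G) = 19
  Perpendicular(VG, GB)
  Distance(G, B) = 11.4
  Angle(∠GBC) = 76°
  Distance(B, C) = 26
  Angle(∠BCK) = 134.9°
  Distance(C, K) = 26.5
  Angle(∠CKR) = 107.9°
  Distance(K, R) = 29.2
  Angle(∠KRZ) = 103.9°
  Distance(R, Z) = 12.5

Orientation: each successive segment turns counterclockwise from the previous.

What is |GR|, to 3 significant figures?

44.2

∠BCK = 134.9° gives CK at -20.7° from the x-axis; with |CK| = 26.5, K = (48.1, -15.0). ∠CKR = 107.9° gives KR at 51.4° from the x-axis; with |KR| = 29.2, R = (66.3, 7.80). Then |GR| = |R − G| = 44.2.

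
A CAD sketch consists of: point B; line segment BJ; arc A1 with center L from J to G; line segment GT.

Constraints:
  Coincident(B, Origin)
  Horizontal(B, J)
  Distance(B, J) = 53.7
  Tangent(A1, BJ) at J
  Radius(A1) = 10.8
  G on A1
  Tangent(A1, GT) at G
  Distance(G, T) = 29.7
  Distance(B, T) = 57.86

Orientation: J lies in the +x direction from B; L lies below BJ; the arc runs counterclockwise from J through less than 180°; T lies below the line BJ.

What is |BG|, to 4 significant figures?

44.15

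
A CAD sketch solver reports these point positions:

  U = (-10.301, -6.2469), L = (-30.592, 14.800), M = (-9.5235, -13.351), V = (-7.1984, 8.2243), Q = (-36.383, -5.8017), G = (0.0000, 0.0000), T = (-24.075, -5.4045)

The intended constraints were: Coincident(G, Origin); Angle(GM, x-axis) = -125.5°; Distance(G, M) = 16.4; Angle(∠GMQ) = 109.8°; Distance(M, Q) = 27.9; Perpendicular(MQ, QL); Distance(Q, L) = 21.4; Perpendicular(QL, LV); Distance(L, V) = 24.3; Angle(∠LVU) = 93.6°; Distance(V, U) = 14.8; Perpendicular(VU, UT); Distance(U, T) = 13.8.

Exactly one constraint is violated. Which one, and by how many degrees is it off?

Perpendicular(VU, UT) — off by 8.60°.

G = (0.00, 0.00) ✓; GM at -125.5° ✓; |GM| = 16.40 ✓; ∠GMQ = 109.8° ✓; |MQ| = 27.90 ✓; ∠(MQ, QL) = 90.00° ✓; |QL| = 21.40 ✓; ∠(QL, LV) = 90.00° ✓; |LV| = 24.30 ✓; ∠LVU = 93.60° ✓; |VU| = 14.80 ✓; ∠(VU, UT) = 81.40° ✗; |UT| = 13.80 ✓.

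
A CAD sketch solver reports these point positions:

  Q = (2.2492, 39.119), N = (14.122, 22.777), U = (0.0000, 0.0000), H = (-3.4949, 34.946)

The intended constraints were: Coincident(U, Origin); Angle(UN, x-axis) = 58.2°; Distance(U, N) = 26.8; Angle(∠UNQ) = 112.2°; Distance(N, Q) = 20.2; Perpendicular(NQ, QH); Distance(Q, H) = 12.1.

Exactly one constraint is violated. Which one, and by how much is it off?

Distance(Q, H) = 12.1 — off by 5.00.

U = (0.00, 0.00) ✓; UN at 58.20° ✓; |UN| = 26.80 ✓; ∠UNQ = 112.2° ✓; |NQ| = 20.20 ✓; ∠(NQ, QH) = 90.00° ✓; |QH| = 7.100 ✗.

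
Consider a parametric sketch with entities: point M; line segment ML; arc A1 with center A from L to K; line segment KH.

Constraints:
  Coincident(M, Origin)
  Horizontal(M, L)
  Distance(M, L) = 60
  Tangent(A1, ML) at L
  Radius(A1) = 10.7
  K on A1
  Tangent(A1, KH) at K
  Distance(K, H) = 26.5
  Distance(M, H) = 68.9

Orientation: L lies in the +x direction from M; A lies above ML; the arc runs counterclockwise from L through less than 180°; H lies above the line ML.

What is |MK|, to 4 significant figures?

71.18

M is at the origin; ML is horizontal with |ML| = 60.0 and L on the +x side, so L = (60.00, 0.000). A1 meets ML tangentially, so AL is at right angles to ML, so A = L + (0, 10.7) = (60.00, 10.70). Since AK ⟂ KH (tangency), |AH| = √(10.7² + 26.5²) = 28.58 regardless of where K sits on A1. So H lies on both circle(M, 68.9) and circle(A, 28.58); the above-ML intersection is H = (56.74, 39.09). K is the foot of the tangent from H: K = (69.40, 15.81).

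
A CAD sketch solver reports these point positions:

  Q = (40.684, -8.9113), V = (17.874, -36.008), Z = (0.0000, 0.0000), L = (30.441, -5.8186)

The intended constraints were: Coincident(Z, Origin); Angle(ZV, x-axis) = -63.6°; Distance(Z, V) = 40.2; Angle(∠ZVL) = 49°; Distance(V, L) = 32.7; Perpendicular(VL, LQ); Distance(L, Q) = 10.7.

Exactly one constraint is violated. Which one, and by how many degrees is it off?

Perpendicular(VL, LQ) — off by 5.80°.

Z = (0.00, 0.00) ✓; ZV at -63.60° ✓; |ZV| = 40.20 ✓; ∠ZVL = 49.00° ✓; |VL| = 32.70 ✓; ∠(VL, LQ) = 84.20° ✗; |LQ| = 10.70 ✓.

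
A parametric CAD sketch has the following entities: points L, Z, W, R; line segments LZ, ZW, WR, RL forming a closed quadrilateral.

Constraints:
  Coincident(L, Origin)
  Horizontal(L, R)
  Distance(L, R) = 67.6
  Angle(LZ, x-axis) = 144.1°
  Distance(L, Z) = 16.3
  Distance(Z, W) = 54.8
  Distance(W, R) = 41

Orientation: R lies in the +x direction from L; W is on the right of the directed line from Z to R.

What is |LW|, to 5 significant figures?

38.516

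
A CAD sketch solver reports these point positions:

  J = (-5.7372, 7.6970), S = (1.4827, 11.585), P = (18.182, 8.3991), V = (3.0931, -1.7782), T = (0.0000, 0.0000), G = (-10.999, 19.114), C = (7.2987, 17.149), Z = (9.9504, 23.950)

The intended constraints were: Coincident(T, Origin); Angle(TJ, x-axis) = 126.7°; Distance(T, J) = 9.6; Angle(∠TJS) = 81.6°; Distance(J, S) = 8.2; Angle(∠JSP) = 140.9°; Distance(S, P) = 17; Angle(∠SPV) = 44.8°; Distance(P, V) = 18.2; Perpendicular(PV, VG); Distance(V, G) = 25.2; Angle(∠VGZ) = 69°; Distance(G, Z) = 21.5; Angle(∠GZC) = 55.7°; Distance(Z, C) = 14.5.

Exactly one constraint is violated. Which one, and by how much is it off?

Distance(Z, C) = 14.5 — off by 7.20.

T = (0.00, 0.00) ✓; TJ at 126.7° ✓; |TJ| = 9.600 ✓; ∠TJS = 81.60° ✓; |JS| = 8.200 ✓; ∠JSP = 140.9° ✓; |SP| = 17.00 ✓; ∠SPV = 44.80° ✓; |PV| = 18.20 ✓; ∠(PV, VG) = 90.00° ✓; |VG| = 25.20 ✓; ∠VGZ = 69.00° ✓; |GZ| = 21.50 ✓; ∠GZC = 55.70° ✓; |ZC| = 7.300 ✗.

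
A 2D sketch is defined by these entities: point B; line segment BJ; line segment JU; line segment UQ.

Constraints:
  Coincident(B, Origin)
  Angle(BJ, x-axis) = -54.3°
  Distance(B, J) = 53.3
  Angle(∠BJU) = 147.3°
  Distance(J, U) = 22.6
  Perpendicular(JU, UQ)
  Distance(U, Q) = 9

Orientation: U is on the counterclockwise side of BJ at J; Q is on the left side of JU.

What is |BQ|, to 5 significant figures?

70.297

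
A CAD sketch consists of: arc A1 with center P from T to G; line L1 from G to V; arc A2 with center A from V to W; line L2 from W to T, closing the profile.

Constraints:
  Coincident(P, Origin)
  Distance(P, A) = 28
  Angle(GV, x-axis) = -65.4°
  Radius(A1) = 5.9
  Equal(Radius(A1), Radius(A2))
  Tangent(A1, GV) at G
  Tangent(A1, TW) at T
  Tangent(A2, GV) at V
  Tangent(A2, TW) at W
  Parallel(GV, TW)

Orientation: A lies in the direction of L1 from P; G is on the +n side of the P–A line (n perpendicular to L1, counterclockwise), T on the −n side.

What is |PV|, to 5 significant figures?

28.615

Tangency of A1 to both parallel lines with radius 5.9 puts G and T at P ± 5.9·n: G = (5.3645, 2.4561), T = (-5.3645, -2.4561). Equal radii place V and W the same way about A: V = A + 5.9·n = (17.020, -23.003), W = A − 5.9·n = (6.2914, -27.915). Then |PV| = |V − P| = 28.615.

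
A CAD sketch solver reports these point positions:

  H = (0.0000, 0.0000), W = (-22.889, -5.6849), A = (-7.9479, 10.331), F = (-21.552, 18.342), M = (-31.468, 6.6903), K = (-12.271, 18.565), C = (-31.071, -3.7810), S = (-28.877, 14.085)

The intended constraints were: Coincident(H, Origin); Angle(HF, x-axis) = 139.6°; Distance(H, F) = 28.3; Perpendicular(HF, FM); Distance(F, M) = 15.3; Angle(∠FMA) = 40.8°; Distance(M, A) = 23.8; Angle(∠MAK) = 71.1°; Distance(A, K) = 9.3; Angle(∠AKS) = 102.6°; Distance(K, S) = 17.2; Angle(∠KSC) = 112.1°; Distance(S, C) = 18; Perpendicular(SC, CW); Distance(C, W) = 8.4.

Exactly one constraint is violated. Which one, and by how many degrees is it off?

Perpendicular(SC, CW) — off by 6.10°.

H = (0.00, 0.00) ✓; HF at 139.6° ✓; |HF| = 28.30 ✓; ∠(HF, FM) = 90.00° ✓; |FM| = 15.30 ✓; ∠FMA = 40.80° ✓; |MA| = 23.80 ✓; ∠MAK = 71.10° ✓; |AK| = 9.300 ✓; ∠AKS = 102.6° ✓; |KS| = 17.20 ✓; ∠KSC = 112.1° ✓; |SC| = 18.00 ✓; ∠(SC, CW) = 83.90° ✗; |CW| = 8.401 ✓.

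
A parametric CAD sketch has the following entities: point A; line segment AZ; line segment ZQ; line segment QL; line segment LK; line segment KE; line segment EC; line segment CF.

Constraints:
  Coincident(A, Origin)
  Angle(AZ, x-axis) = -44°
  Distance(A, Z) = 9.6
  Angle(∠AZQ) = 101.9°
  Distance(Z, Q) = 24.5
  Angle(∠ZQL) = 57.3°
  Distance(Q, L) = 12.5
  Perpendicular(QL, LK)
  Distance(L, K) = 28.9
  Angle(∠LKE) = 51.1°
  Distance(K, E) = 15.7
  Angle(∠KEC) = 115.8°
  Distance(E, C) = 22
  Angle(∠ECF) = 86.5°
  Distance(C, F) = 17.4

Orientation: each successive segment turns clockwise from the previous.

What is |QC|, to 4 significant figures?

5.783

A is at the origin; AZ runs at -44.0° with length 9.6, so Z = (6.906, -6.669). ∠AZQ = 101.9° gives ZQ at -122.1° from the x-axis; with |ZQ| = 24.5, Q = (-6.114, -27.42). ∠ZQL = 57.3° gives QL at 115.2° from the x-axis; with |QL| = 12.5, L = (-11.44, -16.11). QL ⟂ LK, so LK runs at 25.20°; with |LK| = 28.9, K = (14.71, -3.808). ∠LKE = 51.1° gives KE at -103.7° from the x-axis; with |KE| = 15.7, E = (11.00, -19.06). ∠KEC = 115.8° gives EC at -167.9° from the x-axis; with |EC| = 22.0, C = (-10.52, -23.67). Then |QC| = |C − Q| = 5.783.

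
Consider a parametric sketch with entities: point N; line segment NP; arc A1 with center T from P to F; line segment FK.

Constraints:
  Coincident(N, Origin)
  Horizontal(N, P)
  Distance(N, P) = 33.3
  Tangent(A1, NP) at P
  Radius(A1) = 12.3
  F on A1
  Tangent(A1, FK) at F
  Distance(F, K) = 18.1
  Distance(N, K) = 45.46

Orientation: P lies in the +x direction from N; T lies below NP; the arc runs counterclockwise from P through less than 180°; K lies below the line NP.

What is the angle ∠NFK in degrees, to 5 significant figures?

154.61°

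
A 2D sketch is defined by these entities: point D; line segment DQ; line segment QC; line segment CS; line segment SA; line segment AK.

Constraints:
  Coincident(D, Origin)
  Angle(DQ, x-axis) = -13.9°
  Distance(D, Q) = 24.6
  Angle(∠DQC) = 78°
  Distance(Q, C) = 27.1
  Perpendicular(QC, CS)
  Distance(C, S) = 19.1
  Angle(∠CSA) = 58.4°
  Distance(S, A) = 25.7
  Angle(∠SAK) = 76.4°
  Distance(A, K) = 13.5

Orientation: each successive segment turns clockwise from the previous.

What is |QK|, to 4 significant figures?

15.29

D is at the origin; DQ runs at -13.9° with length 24.6, so Q = (23.88, -5.910). ∠DQC = 78.0° gives QC at -115.9° from the x-axis; with |QC| = 27.1, C = (12.04, -30.29). The perpendicularity gives CS at right angles to QC, so CS runs at 154.1°; with |CS| = 19.1, S = (-5.139, -21.94). ∠CSA = 58.4° gives SA at 32.50° from the x-axis; with |SA| = 25.7, A = (16.54, -8.136). ∠SAK = 76.4° gives AK at -71.10° from the x-axis; with |AK| = 13.5, K = (20.91, -20.91). Then |QK| = |K − Q| = 15.29.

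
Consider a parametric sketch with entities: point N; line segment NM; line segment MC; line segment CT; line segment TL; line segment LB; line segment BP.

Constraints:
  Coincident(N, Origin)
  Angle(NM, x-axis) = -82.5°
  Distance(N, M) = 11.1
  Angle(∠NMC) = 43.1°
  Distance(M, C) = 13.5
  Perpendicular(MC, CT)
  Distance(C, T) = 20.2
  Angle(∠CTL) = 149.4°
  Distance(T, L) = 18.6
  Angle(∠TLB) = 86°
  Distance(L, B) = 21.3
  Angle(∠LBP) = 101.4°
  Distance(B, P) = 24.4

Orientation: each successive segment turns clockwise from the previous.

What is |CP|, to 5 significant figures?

17.471

∠TLB = 86.0° gives LB at -74.000° from the x-axis; with |LB| = 21.3, B = (27.188, -0.94026). ∠LBP = 101.4° gives BP at -152.60° from the x-axis; with |BP| = 24.4, P = (5.5252, -12.169). Then |CP| = |P − C| = 17.471.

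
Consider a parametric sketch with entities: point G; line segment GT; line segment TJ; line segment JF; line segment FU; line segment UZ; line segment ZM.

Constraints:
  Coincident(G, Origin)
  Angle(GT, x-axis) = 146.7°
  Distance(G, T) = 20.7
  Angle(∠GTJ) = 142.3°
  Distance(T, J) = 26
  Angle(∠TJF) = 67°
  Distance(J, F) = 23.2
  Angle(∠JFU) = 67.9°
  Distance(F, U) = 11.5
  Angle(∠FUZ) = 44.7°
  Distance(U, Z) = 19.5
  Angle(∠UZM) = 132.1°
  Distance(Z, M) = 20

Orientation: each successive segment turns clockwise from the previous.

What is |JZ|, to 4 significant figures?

13.55

G is at the origin; GT runs at 146.7° with length 20.7, so T = (-17.30, 11.36). ∠GTJ = 142.3° gives TJ at 109.0° from the x-axis; with |TJ| = 26.0, J = (-25.77, 35.95). ∠TJF = 67.0° gives JF at -4.000° from the x-axis; with |JF| = 23.2, F = (-2.622, 34.33). ∠JFU = 67.9° gives FU at -116.1° from the x-axis; with |FU| = 11.5, U = (-7.682, 24.00). ∠FUZ = 44.7° gives UZ at 108.6° from the x-axis; with |UZ| = 19.5, Z = (-13.90, 42.48). Then |JZ| = |Z − J| = 13.55.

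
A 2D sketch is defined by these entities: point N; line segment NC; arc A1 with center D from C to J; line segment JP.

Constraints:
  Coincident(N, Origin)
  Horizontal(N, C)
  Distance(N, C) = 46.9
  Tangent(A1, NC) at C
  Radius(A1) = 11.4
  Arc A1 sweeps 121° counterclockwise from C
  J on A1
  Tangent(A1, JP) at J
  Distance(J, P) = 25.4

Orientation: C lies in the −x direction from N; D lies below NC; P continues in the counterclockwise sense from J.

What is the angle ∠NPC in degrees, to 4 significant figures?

53.00°

On A1, C sits at bearing 90° from D; a 121° counterclockwise sweep puts J at bearing 211°, so J = D + 11.4·(cos 211°, sin 211°) = (-56.67, -17.27). Tangency of A1 to JP means the radius DJ is perpendicular to JP, so JP runs along (−sin 211°, cos 211°); with |JP| = 25.4, P = (-43.59, -39.04). Then cos ∠NPC = PN·PC / (|PN||PC|), giving 53.00°.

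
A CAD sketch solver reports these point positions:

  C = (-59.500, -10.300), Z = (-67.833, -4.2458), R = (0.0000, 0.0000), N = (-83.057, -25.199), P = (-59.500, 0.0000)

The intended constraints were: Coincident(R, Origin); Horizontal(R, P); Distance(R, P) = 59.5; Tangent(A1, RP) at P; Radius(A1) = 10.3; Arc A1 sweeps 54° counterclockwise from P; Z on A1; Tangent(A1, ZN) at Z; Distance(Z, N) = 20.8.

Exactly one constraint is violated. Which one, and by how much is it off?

Distance(Z, N) = 20.8 — off by 5.10.

R = (0.00, 0.00) ✓; R.y = 0.00, P.y = 0.00 ✓; |RP| = 59.50 ✓; ∠(CP, PR) = 90.00° ✓; |CP| = 10.30 ✓; bearing(C→Z) − bearing(C→P) = 54.00° ✓; |CZ| = 10.30 ✓; ∠(CZ, ZN) = 90.00° ✓; |ZN| = 25.90 ✗.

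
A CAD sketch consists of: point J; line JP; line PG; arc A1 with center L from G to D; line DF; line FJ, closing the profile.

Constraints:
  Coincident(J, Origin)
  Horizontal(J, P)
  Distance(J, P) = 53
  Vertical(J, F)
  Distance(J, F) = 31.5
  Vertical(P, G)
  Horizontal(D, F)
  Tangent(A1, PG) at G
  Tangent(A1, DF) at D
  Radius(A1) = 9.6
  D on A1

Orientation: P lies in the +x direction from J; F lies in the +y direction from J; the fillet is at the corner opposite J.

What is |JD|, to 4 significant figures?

53.63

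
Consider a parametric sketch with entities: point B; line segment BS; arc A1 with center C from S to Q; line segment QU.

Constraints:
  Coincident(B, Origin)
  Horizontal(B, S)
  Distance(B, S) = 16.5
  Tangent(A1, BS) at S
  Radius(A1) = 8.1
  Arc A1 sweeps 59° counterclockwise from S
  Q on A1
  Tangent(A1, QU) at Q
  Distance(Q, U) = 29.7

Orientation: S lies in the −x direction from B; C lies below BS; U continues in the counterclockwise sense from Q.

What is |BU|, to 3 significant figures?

48.6

B is at the origin; B and S share the same y with |BS| = 16.5 and S on the −x side, so S = (-16.5, 0.00). The tangent condition forces CS to be normal to BS, so C = S + (0, -8.1) = (-16.5, -8.10). On A1, S sits at bearing 90° from C; a 59° counterclockwise sweep puts Q at bearing 149°, so Q = C + 8.1·(cos 149°, sin 149°) = (-23.4, -3.93). Tangency of A1 to QU means the radius CQ is perpendicular to QU, so QU runs along (−sin 149°, cos 149°); with |QU| = 29.7, U = (-38.7, -29.4). Then |BU| = |U − B| = 48.6.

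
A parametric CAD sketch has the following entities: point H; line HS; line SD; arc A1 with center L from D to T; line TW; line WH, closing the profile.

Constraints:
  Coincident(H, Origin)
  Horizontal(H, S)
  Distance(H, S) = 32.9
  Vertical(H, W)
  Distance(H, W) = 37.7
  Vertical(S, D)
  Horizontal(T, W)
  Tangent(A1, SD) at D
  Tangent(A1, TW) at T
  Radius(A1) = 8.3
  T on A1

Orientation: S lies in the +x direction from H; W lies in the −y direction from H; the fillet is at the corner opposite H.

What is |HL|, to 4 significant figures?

38.33

H is at the origin; H and S share the same y with |HS| = 32.9 and S on the +x side, so S = (32.90, 0.000). H and W share the same x with |HW| = 37.7 and W on the −y side, so W = (0.000, -37.70). The virtual corner opposite H is at (32.90, -37.70). Since A1 is tangent to SD there, LD ⟂ SD and since A1 is tangent to TW there, LT ⟂ TW, with radius 8.3, so the center L sits 8.3 in from both sides at L = (24.60, -29.40). Then |HL| = |L − H| = 38.33.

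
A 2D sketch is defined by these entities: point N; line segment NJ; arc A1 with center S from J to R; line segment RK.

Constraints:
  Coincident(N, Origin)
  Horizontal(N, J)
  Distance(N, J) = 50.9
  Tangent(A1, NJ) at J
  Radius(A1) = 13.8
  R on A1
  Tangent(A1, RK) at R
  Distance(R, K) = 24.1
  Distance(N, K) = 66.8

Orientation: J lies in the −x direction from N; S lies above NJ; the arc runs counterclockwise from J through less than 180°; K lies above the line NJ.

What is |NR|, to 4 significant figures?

44.67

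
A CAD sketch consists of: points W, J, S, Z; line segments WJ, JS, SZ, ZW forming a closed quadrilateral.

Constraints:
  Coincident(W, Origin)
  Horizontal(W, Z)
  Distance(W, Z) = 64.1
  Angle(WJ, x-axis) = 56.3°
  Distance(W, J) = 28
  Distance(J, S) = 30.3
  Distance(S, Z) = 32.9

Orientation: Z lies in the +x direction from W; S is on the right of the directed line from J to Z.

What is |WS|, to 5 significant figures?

31.408

Checks: |JS| = 30.30 ✓; |SZ| = 32.90 ✓.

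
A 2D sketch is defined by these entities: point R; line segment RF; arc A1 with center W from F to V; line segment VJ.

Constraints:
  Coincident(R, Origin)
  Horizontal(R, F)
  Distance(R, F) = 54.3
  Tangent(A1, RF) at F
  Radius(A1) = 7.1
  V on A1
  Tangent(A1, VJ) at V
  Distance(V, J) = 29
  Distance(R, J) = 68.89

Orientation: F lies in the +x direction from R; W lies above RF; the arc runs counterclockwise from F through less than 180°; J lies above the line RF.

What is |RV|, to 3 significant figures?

61.9

Checks: |WV| = 7.100 ✓; ∠(WV, VJ) = 90.00° ✓; |VJ| = 29.00 ✓; |RJ| = 68.89 ✓.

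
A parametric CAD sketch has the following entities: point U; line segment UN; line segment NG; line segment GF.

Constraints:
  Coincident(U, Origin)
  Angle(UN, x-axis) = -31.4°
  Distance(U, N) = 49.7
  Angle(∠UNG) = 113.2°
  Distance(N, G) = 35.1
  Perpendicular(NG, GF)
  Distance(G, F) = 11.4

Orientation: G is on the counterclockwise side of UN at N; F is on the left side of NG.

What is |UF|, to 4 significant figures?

64.54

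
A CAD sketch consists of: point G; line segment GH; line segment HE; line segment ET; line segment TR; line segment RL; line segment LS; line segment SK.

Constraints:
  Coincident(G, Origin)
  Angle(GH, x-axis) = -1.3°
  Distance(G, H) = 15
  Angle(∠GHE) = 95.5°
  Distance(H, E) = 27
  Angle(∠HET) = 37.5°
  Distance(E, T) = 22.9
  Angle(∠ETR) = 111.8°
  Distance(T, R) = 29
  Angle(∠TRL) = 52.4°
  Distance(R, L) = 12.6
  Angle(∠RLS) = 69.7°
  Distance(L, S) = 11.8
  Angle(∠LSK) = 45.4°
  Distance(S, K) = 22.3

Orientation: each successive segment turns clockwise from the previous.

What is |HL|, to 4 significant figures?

7.060

G is at the origin; GH runs at -1.3° with length 15.0, so H = (15.00, -0.3403). ∠GHE = 95.5° gives HE at -85.80° from the x-axis; with |HE| = 27.0, E = (16.97, -27.27). ∠HET = 37.5° gives ET at 131.7° from the x-axis; with |ET| = 22.9, T = (1.740, -10.17). ∠ETR = 111.8° gives TR at 63.50° from the x-axis; with |TR| = 29.0, R = (14.68, 15.78). ∠TRL = 52.4° gives RL at -64.10° from the x-axis; with |RL| = 12.6, L = (20.18, 4.449). Then |HL| = |L − H| = 7.060.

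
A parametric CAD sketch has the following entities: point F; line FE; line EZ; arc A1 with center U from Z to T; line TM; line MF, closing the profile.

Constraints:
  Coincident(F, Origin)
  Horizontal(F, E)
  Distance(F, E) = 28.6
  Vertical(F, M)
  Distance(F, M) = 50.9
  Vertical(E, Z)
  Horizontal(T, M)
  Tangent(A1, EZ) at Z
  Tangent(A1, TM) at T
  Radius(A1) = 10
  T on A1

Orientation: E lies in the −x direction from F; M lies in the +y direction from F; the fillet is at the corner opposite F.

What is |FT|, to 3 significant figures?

54.2

F is at the origin; FE is horizontal with |FE| = 28.6 and E on the −x side, so E = (-28.6, 0.00). F and M share the same x with |FM| = 50.9 and M on the +y side, so M = (0.00, 50.9). The virtual corner opposite F is at (-28.6, 50.9). A1 meets EZ tangentially, so UZ is at right angles to EZ and A1 meets TM tangentially, so UT is at right angles to TM, with radius 10.0, so the center U sits 10.0 in from both sides at U = (-18.6, 40.9). That places the tangent points at Z = (-28.6, 40.9) on EZ and T = (-18.6, 50.9) on TM. Then |FT| = |T − F| = 54.2.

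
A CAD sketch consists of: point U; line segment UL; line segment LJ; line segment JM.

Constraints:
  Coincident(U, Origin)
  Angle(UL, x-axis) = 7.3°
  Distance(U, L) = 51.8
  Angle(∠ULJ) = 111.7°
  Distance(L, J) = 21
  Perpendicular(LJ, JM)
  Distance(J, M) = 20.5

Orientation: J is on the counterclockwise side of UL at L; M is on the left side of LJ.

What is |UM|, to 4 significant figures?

48.74

U is at the origin; UL runs at 7.3° with length 51.8, so L = 51.8·(cos 7.3°, sin 7.3°) = (51.38, 6.582). ∠ULJ = 111.7°, so LJ runs at 7.3° + (180° − 111.7°) = 75.60° from the x-axis; with |LJ| = 21.0, J = L + 21.0·(cos 75.60°, sin 75.60°) = (56.60, 26.92). The perpendicularity gives JM at right angles to LJ; with |JM| = 20.5 on the left of LJ, M = J + 20.5·(-0.9686, 0.2487) = (36.75, 32.02). Then |UM| = |M − U| = 48.74.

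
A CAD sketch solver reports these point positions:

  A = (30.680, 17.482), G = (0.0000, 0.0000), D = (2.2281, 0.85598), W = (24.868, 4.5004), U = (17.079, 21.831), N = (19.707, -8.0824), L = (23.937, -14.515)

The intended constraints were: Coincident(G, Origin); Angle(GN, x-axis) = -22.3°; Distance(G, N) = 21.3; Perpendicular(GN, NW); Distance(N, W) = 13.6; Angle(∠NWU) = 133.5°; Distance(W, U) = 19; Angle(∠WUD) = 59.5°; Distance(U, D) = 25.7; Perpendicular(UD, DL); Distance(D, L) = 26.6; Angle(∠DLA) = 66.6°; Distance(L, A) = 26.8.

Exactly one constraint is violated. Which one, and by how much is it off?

Distance(L, A) = 26.8 — off by 5.90.

G = (0.00, 0.00) ✓; GN at -22.30° ✓; |GN| = 21.30 ✓; ∠(GN, NW) = 90.00° ✓; |NW| = 13.60 ✓; ∠NWU = 133.5° ✓; |WU| = 19.00 ✓; ∠WUD = 59.50° ✓; |UD| = 25.70 ✓; ∠(UD, DL) = 90.00° ✓; |DL| = 26.60 ✓; ∠DLA = 66.60° ✓; |LA| = 32.70 ✗.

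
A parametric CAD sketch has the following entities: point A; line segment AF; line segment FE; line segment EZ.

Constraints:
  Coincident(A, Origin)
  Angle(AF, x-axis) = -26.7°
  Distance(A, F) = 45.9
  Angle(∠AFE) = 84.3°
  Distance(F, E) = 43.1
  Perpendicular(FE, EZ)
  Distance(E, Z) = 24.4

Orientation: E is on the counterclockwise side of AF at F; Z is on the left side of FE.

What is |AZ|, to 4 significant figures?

44.02

A is at the origin; AF runs at -26.7° with length 45.9, so F = 45.9·(cos -26.7°, sin -26.7°) = (41.01, -20.62). ∠AFE = 84.3°, so FE runs at -26.7° + (180° − 84.3°) = 69.00° from the x-axis; with |FE| = 43.1, E = F + 43.1·(cos 69.00°, sin 69.00°) = (56.45, 19.61). The perpendicularity gives EZ at right angles to FE; with |EZ| = 24.4 on the left of FE, Z = E + 24.4·(-0.9336, 0.3584) = (33.67, 28.36). Then |AZ| = |Z − A| = 44.02.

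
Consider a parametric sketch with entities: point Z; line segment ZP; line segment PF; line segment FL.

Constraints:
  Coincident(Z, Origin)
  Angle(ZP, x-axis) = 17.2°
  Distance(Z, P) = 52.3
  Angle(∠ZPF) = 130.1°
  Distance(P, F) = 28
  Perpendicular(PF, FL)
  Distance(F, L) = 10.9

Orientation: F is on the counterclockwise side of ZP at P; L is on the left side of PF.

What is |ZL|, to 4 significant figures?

68.21

Z is at the origin; ZP runs at 17.2° with length 52.3, so P = 52.3·(cos 17.2°, sin 17.2°) = (49.96, 15.47). ∠ZPF = 130.1°, so PF runs at 17.2° + (180° − 130.1°) = 67.10° from the x-axis; with |PF| = 28.0, F = P + 28.0·(cos 67.10°, sin 67.10°) = (60.86, 41.26). PF ⟂ FL; with |FL| = 10.9 on the left of PF, L = F + 10.9·(-0.9212, 0.3891) = (50.82, 45.50). Then |ZL| = |L − Z| = 68.21.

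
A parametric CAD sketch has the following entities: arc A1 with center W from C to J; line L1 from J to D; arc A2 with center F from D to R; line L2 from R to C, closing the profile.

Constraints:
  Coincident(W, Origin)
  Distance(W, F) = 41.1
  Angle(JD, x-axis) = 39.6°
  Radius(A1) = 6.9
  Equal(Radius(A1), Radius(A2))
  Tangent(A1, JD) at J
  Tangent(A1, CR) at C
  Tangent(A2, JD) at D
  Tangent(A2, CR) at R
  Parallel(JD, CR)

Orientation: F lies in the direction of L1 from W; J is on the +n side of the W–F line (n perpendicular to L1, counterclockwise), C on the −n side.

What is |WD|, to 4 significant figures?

41.68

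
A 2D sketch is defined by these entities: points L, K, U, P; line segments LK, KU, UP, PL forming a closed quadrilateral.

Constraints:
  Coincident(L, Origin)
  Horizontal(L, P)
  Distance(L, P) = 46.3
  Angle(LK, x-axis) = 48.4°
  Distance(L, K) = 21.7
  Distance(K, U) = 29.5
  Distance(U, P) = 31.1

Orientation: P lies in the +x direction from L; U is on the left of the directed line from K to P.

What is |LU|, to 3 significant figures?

50.5

Checks: |KU| = 29.50 ✓; |UP| = 31.10 ✓.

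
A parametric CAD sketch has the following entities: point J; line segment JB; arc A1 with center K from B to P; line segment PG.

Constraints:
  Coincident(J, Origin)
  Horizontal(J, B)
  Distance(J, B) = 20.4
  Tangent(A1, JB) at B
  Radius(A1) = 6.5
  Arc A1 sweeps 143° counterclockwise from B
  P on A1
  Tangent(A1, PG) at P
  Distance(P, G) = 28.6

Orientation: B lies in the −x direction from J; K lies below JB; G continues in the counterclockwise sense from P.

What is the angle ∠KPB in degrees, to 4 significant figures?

18.50°

J is at the origin; JB is horizontal with |JB| = 20.4 and B on the −x side, so B = (-20.40, 0.000). Since A1 is tangent to JB there, KB ⟂ JB, so K = B + (0, -6.5) = (-20.40, -6.500). On A1, B sits at bearing 90° from K; a 143° counterclockwise sweep puts P at bearing 233°, so P = K + 6.5·(cos 233°, sin 233°) = (-24.31, -11.69). Then cos ∠KPB = PK·PB / (|PK||PB|), giving 18.50°.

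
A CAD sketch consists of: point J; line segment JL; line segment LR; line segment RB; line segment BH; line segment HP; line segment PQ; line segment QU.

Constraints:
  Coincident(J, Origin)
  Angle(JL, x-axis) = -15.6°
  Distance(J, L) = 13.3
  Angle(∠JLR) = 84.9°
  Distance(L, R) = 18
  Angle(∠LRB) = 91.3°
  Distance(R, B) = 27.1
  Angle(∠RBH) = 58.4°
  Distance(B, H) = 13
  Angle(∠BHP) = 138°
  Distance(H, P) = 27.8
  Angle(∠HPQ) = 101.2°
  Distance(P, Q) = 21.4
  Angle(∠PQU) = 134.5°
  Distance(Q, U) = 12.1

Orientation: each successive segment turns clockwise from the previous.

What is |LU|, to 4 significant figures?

31.96

∠HPQ = 101.2° gives PQ at -81.80° from the x-axis; with |PQ| = 21.4, Q = (21.80, -25.87). ∠PQU = 134.5° gives QU at -127.3° from the x-axis; with |QU| = 12.1, U = (14.47, -35.49). Then |LU| = |U − L| = 31.96.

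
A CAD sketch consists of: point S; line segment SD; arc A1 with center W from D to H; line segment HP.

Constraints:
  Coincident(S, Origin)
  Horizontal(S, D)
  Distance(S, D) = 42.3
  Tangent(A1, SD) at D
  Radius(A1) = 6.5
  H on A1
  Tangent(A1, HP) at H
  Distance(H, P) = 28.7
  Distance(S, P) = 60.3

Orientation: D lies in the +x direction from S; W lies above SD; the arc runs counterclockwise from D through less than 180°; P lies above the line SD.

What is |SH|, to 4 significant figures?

49.23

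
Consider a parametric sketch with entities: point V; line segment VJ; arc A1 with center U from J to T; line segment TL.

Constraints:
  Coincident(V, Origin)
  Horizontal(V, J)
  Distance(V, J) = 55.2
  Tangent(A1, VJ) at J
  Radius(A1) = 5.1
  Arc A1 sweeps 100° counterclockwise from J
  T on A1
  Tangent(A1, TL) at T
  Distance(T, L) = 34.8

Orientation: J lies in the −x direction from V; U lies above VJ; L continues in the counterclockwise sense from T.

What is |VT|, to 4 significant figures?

50.53

V is at the origin; VJ is horizontal with |VJ| = 55.2 and J on the −x side, so J = (-55.20, 0.000). The tangent condition forces UJ to be normal to VJ, so U = J + (0, 5.1) = (-55.20, 5.100). On A1, J sits at bearing -90° from U; a 100° counterclockwise sweep puts T at bearing 10°, so T = U + 5.1·(cos 10°, sin 10°) = (-50.18, 5.986). Then |VT| = |T − V| = 50.53.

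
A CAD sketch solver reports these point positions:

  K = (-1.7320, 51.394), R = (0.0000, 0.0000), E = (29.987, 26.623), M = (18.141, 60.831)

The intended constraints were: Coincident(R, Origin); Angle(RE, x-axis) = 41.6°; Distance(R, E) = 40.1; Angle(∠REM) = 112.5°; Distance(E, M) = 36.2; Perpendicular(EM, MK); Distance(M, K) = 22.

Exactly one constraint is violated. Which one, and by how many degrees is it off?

Perpendicular(EM, MK) — off by 6.30°.

R = (0.00, 0.00) ✓; RE at 41.60° ✓; |RE| = 40.10 ✓; ∠REM = 112.5° ✓; |EM| = 36.20 ✓; ∠(EM, MK) = 96.30° ✗; |MK| = 22.00 ✓.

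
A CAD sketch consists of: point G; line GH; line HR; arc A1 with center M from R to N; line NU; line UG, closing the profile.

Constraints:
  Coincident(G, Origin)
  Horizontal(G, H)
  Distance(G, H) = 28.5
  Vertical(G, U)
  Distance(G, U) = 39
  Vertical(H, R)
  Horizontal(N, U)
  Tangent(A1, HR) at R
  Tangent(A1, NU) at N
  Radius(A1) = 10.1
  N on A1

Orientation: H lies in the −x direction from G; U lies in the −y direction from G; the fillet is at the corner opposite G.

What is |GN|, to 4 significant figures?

43.12

G is at the origin; G and H share the same y with |GH| = 28.5 and H on the −x side, so H = (-28.50, 0.000). GU is vertical with |GU| = 39.0 and U on the −y side, so U = (0.000, -39.00). The virtual corner opposite G is at (-28.50, -39.00). The tangent condition forces MR to be normal to HR and the tangent condition forces MN to be normal to NU, with radius 10.1, so the center M sits 10.1 in from both sides at M = (-18.40, -28.90). That places the tangent points at R = (-28.50, -28.90) on HR and N = (-18.40, -39.00) on NU. Then |GN| = |N − G| = 43.12.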